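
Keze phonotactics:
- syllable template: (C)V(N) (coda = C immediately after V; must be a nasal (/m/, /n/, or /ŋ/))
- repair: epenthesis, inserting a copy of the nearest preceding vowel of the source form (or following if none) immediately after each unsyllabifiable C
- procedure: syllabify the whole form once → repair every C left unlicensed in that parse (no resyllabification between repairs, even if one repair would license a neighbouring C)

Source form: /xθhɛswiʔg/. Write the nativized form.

Syllabifying with onset maximization leaves /x/, /θ/, /s/, /ʔ/, /g/ stranded (only a nasal (/m/, /n/, or /ŋ/) is licensed in coda position; onsets are limited to one consonant).
Inserting the epenthetic vowel yields /x/ → /xɛ/, /θ/ → /θɛ/, /s/ → /sɛ/, /ʔ/ → /ʔi/, /g/ → /gi/.

xɛθɛhɛsɛwiʔigi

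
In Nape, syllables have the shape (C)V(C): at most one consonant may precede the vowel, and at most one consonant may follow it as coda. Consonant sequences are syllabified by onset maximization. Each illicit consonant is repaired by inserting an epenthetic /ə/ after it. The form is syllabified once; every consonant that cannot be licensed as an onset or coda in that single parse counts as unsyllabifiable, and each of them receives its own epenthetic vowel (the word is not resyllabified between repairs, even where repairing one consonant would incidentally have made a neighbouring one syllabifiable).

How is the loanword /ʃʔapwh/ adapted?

Syllabifying with onset maximization leaves /ʃ/, /w/, /h/ stranded (at most one coda consonant is licensed; onsets are limited to one consonant).
Inserting the epenthetic vowel yields /ʃ/ → /ʃə/, /w/ → /wə/, /h/ → /hə/.

ʃəʔapwəhə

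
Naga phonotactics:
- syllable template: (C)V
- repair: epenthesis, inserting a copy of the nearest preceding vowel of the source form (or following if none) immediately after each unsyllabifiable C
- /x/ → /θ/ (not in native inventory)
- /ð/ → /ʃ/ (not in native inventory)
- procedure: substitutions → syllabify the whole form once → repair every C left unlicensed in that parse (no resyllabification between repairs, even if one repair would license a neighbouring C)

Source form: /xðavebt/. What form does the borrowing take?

Substitution: /x/ → /θ/, /ð/ → /ʃ/, giving /θʃavebt/.
The consonants /θ/, /b/, /t/ cannot be parsed into a legal (C)V syllable (no codas are permitted; onsets are limited to one consonant).
Epenthesis after each stranded consonant: /θ/ → /θa/, /b/ → /be/, /t/ → /te/.

θaʃavebete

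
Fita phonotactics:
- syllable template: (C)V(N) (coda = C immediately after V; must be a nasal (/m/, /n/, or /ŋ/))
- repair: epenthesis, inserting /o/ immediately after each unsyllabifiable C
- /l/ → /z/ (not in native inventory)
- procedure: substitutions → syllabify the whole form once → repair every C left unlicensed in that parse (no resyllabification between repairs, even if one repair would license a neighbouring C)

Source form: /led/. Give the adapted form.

Substitution: /l/ → /z/, giving /zed/.
Syllabifying with onset maximization leaves /d/ stranded (only a nasal (/m/, /n/, or /ŋ/) is licensed in coda position; onsets are limited to one consonant).
Inserting the epenthetic vowel yields /d/ → /do/.

zedo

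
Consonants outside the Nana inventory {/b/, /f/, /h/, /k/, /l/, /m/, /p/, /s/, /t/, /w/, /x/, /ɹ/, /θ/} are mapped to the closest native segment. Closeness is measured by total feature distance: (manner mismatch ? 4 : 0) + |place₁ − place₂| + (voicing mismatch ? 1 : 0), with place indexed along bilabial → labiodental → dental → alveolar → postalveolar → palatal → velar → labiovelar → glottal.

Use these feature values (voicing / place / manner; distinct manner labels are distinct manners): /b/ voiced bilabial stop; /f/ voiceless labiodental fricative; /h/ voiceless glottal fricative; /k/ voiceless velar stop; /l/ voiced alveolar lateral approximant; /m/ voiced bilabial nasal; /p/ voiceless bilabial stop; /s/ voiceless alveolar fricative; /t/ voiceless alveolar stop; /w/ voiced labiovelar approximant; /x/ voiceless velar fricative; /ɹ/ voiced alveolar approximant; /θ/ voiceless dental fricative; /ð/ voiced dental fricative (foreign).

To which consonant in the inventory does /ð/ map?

θ

/θ/ is closest: same manner (fricative), place distance 0 (dental→dental), voicing differs (+1); total 1. Next closest is /f/ at distance 2.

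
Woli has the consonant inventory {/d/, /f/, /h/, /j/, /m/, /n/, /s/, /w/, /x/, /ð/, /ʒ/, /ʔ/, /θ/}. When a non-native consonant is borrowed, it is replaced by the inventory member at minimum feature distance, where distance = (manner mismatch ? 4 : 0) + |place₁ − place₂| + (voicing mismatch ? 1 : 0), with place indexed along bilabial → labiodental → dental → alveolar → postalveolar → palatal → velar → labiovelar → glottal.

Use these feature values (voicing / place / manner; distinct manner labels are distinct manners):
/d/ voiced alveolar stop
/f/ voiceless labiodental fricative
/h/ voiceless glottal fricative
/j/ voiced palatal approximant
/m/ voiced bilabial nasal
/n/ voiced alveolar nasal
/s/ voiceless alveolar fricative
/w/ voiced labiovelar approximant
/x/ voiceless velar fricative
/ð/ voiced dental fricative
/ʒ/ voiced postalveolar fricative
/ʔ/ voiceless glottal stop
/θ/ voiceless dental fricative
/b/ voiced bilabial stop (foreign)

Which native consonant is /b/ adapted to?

/d/ is closest: same manner (stop), place distance 3 (bilabial→alveolar), same voicing; total 3. Next closest is /m/ at distance 4.

d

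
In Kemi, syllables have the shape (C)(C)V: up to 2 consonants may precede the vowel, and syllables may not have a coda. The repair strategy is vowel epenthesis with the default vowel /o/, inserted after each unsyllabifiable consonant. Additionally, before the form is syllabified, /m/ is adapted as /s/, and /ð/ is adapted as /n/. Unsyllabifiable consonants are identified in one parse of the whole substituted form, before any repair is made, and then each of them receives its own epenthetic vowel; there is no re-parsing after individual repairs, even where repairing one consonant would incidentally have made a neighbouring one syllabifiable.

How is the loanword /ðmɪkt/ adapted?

nsɪkoto

Substitution: /ð/ → /n/, /m/ → /s/, giving /nsɪkt/.
Syllabifying with onset maximization leaves /k/, /t/ stranded (no codas are permitted; onsets may contain at most 2 consonants).
Inserting the epenthetic vowel yields /k/ → /ko/, /t/ → /to/.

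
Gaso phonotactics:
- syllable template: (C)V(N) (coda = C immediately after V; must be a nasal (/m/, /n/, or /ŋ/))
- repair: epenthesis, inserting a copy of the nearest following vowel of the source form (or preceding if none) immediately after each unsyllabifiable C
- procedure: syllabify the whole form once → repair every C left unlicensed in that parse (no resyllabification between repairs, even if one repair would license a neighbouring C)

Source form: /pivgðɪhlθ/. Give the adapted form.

Syllabifying with onset maximization leaves /v/, /g/, /h/, /l/, /θ/ stranded (only a nasal (/m/, /n/, or /ŋ/) is licensed in coda position; onsets are limited to one consonant).
Epenthesis after each stranded consonant: /v/ → /vɪ/, /g/ → /gɪ/, /h/ → /hɪ/, /l/ → /lɪ/, /θ/ → /θɪ/.

pivɪgɪðɪhɪlɪθɪ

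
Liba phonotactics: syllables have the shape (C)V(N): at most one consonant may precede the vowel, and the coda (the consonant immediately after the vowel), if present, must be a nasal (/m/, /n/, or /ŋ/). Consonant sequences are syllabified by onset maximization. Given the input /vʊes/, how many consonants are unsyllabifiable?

Under (C)V(N), the unsyllabifiable consonants are /s/ (only a nasal (/m/, /n/, or /ŋ/) is licensed in coda position; onsets are limited to one consonant).

1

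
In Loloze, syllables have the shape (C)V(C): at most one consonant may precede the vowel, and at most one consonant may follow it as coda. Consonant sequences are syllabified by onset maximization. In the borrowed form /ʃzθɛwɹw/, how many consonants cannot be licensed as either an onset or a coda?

4

Syllabifying with onset maximization leaves /ʃ/, /z/, /ɹ/, /w/ stranded (at most one coda consonant is licensed; onsets are limited to one consonant).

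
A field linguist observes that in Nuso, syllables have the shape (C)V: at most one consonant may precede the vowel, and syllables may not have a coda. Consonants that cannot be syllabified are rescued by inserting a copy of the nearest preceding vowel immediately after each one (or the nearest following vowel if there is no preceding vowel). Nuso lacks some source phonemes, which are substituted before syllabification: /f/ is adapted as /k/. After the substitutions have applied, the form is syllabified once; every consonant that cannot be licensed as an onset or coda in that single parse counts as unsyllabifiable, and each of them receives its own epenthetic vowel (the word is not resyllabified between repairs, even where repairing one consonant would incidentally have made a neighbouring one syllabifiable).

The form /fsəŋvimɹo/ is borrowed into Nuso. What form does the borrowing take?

kəsəŋəvimiɹo

Substitution: /f/ → /k/, giving /ksəŋvimɹo/.
Syllabifying with onset maximization leaves /k/, /ŋ/, /m/ stranded (no codas are permitted; onsets are limited to one consonant).
Epenthesis after each stranded consonant: /k/ → /kə/, /ŋ/ → /ŋə/, /m/ → /mi/.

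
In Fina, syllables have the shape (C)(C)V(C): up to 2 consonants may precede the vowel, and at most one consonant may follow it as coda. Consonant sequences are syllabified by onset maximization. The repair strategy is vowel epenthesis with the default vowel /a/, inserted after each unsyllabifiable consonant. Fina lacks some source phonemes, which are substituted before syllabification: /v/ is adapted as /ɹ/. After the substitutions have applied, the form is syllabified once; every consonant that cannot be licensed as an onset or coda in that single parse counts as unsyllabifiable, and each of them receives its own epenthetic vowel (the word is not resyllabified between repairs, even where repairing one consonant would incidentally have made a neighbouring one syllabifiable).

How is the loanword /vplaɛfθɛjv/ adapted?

ɹaplaɛfθɛjɹa

Substitution: /v/ → /ɹ/, giving /ɹplaɛfθɛjɹ/.
Under (C)(C)V(C), the unsyllabifiable consonants are /ɹ/, /ɹ/ (at most one coda consonant is licensed; onsets may contain at most 2 consonants).
Inserting the epenthetic vowel yields /ɹ/ → /ɹa/, /ɹ/ → /ɹa/.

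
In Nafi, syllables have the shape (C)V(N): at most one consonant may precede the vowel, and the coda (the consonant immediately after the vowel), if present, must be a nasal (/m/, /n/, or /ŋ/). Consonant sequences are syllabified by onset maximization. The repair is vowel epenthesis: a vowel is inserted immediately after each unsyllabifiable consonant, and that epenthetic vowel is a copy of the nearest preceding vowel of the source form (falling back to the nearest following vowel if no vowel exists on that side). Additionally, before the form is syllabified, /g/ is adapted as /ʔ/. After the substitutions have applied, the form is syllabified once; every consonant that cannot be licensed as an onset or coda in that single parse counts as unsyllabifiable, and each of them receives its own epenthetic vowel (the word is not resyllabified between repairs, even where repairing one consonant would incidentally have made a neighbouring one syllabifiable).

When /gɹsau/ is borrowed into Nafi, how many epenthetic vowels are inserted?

2

After substitution the input is /ʔɹsau/.
The unsyllabifiable consonants are /ʔ/, /ɹ/; each receives one epenthetic vowel.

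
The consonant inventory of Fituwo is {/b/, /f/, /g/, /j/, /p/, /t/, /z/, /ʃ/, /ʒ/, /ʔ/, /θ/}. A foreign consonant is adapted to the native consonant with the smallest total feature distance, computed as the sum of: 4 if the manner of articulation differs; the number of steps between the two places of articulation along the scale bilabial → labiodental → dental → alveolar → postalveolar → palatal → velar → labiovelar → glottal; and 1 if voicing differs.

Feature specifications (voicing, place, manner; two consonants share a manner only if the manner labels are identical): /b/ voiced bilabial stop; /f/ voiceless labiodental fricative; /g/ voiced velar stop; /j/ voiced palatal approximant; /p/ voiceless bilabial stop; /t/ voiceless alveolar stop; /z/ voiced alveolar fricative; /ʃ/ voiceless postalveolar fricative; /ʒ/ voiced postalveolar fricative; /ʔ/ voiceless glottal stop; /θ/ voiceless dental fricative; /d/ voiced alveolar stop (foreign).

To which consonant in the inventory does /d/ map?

t

/t/ is closest: same manner (stop), place distance 0 (alveolar→alveolar), voicing differs (+1); total 1. Next closest is /b/ at distance 3.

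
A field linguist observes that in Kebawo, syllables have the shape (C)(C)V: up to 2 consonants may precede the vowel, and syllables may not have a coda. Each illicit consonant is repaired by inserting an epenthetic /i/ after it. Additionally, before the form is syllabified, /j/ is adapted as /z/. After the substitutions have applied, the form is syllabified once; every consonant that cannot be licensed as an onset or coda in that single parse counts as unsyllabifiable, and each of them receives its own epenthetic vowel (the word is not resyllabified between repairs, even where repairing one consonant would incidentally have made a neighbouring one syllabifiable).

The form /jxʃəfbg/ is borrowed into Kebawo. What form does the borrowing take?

Substitution: /j/ → /z/, giving /zxʃəfbg/.
Under (C)(C)V, the unsyllabifiable consonants are /z/, /f/, /b/, /g/ (no codas are permitted; onsets may contain at most 2 consonants).
Epenthesis after each stranded consonant: /z/ → /zi/, /f/ → /fi/, /b/ → /bi/, /g/ → /gi/.

zixʃəfibigi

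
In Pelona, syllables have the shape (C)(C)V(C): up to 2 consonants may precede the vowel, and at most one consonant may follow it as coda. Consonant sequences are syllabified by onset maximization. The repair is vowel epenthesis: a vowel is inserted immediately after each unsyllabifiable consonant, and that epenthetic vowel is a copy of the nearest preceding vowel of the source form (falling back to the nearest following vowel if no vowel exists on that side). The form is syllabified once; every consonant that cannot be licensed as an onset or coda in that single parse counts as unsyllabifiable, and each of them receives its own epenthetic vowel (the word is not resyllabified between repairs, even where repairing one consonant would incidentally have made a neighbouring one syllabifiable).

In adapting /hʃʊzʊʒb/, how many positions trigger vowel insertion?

The unsyllabifiable consonants are /b/; each receives one epenthetic vowel.

1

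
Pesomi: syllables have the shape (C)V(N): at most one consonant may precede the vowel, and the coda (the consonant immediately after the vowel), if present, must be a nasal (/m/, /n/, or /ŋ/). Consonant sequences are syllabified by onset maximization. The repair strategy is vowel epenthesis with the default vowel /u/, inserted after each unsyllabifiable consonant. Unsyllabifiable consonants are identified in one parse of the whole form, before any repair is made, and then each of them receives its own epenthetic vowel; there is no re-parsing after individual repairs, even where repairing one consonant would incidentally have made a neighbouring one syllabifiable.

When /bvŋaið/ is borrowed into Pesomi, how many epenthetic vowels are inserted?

3

The unsyllabifiable consonants are /b/, /v/, /ð/; each receives one epenthetic vowel.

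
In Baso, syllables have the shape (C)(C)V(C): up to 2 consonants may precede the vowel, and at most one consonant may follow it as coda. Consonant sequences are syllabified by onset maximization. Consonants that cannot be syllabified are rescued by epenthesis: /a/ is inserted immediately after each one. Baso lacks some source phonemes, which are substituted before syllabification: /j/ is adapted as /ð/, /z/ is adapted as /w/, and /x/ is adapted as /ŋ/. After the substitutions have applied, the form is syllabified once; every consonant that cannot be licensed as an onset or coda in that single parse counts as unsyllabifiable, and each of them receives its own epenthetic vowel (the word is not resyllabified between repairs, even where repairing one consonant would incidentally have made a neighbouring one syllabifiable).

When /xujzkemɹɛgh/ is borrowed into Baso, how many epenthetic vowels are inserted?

1

After substitution the input is /ŋuðwkemɹɛgh/.
The unsyllabifiable consonants are /h/; each receives one epenthetic vowel.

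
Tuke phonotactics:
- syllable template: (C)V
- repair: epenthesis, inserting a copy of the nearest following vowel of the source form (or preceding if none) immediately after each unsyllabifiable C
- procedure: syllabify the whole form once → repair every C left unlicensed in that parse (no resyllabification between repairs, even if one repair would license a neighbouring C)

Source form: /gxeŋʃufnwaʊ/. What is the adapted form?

gexeŋuʃufanawaʊ

The consonants /g/, /ŋ/, /f/, /n/ cannot be parsed into a legal (C)V syllable (no codas are permitted; onsets are limited to one consonant).
Inserting the epenthetic vowel yields /g/ → /ge/, /ŋ/ → /ŋu/, /f/ → /fa/, /n/ → /na/.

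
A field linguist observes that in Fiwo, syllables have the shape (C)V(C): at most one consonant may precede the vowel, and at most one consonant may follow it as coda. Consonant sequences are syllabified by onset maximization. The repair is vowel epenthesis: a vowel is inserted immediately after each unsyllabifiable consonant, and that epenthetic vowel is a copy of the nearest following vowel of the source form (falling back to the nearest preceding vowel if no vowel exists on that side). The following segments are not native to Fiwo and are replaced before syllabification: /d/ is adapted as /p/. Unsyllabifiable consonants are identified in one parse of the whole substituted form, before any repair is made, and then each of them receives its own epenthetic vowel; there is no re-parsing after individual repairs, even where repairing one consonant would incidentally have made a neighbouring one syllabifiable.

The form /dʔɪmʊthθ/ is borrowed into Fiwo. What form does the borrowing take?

Substitution: /d/ → /p/, giving /pʔɪmʊthθ/.
Under (C)V(C), the unsyllabifiable consonants are /p/, /h/, /θ/ (at most one coda consonant is licensed; onsets are limited to one consonant).
Inserting the epenthetic vowel yields /p/ → /pɪ/, /h/ → /hʊ/, /θ/ → /θʊ/.

pɪʔɪmʊthʊθʊ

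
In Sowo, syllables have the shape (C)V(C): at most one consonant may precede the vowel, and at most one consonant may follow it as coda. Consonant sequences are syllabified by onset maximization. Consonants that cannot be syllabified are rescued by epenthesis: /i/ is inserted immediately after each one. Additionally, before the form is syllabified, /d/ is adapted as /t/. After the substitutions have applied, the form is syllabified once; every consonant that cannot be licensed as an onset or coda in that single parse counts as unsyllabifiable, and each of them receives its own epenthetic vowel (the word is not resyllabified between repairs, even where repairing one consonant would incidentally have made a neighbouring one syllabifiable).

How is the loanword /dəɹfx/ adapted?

Substitution: /d/ → /t/, giving /təɹfx/.
Syllabifying with onset maximization leaves /f/, /x/ stranded (at most one coda consonant is licensed; onsets are limited to one consonant).
Epenthesis after each stranded consonant: /f/ → /fi/, /x/ → /xi/.

təɹfixi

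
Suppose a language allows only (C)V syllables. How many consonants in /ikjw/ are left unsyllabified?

Syllabifying with onset maximization leaves /k/, /j/, /w/ stranded (no codas are permitted; onsets are limited to one consonant).

3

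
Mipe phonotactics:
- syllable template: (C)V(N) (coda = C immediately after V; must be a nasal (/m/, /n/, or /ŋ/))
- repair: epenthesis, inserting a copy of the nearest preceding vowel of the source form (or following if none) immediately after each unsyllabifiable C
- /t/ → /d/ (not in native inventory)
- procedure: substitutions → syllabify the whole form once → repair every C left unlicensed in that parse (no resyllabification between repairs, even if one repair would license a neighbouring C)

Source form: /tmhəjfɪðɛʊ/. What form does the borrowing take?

Substitution: /t/ → /d/, giving /dmhəjfɪðɛʊ/.
Under (C)V(N), the unsyllabifiable consonants are /d/, /m/, /j/ (only a nasal (/m/, /n/, or /ŋ/) is licensed in coda position; onsets are limited to one consonant).
Inserting the epenthetic vowel yields /d/ → /də/, /m/ → /mə/, /j/ → /jə/.

dəməhəjəfɪðɛʊ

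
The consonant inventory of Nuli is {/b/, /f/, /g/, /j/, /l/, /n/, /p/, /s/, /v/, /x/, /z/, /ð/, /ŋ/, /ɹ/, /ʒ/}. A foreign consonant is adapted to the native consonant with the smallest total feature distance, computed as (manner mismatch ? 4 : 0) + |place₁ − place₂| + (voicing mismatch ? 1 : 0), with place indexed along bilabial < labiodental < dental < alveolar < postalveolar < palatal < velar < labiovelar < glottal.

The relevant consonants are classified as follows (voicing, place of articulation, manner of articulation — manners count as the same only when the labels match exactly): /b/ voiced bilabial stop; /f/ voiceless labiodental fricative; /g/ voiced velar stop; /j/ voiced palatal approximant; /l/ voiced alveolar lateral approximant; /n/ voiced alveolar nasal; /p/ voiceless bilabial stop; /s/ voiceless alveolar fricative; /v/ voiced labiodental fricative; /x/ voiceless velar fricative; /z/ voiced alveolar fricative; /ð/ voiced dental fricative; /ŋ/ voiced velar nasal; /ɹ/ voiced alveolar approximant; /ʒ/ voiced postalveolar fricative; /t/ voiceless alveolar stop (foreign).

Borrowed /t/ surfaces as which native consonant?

p

/p/ is closest: same manner (stop), place distance 3 (alveolar→bilabial), same voicing; total 3. Next closest is /b/ at distance 4.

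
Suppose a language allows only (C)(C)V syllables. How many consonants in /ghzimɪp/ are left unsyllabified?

The consonants /g/, /p/ cannot be parsed into a legal (C)(C)V syllable (no codas are permitted; onsets may contain at most 2 consonants).

2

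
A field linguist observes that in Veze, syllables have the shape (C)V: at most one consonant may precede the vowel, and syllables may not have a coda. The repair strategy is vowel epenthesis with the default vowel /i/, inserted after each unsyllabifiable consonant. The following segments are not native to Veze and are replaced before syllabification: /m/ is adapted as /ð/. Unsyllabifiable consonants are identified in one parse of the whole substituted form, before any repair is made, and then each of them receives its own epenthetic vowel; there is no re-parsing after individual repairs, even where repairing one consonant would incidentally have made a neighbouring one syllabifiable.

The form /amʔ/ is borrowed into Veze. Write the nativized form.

aðiʔi

Substitution: /m/ → /ð/, giving /aðʔ/.
The consonants /ð/, /ʔ/ cannot be parsed into a legal (C)V syllable (no codas are permitted; onsets are limited to one consonant).
Inserting the epenthetic vowel yields /ð/ → /ði/, /ʔ/ → /ʔi/.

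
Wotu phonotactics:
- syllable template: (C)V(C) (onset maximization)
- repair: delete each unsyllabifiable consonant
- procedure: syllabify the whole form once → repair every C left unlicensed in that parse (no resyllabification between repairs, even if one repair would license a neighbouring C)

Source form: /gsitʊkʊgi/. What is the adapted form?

sitʊkʊgi

Under (C)V(C), the unsyllabifiable consonants are /g/ (at most one coda consonant is licensed; onsets are limited to one consonant).
Each unlicensed consonant is deleted: /g/.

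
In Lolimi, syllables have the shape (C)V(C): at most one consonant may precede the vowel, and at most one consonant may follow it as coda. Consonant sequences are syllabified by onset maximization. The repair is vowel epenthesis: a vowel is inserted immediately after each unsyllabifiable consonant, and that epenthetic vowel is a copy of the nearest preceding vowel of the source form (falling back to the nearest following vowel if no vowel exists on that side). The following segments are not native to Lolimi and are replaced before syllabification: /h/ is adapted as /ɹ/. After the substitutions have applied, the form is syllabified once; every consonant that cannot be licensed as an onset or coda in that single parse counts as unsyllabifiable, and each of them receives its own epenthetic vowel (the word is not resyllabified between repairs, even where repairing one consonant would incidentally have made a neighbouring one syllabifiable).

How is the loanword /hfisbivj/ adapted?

Substitution: /h/ → /ɹ/, giving /ɹfisbivj/.
The consonants /ɹ/, /j/ cannot be parsed into a legal (C)V(C) syllable (at most one coda consonant is licensed; onsets are limited to one consonant).
Each unlicensed consonant becomes the onset of a new syllable: /ɹ/ → /ɹi/, /j/ → /ji/.

ɹifisbivji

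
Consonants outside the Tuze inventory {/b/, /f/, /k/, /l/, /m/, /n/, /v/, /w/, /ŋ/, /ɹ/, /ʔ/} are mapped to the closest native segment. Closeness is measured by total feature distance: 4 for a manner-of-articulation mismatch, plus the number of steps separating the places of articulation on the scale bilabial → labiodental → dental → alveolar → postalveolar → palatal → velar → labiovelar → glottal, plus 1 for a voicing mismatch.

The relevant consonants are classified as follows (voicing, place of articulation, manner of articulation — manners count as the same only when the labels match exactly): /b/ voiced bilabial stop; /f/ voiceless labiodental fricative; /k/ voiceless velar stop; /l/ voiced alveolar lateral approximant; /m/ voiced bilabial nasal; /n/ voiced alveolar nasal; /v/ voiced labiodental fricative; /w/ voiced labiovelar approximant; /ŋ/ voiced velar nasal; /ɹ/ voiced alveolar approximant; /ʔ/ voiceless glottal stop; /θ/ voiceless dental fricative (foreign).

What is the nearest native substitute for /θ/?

f

/f/ is closest: same manner (fricative), place distance 1 (dental→labiodental), same voicing; total 1. Next closest is /v/ at distance 2.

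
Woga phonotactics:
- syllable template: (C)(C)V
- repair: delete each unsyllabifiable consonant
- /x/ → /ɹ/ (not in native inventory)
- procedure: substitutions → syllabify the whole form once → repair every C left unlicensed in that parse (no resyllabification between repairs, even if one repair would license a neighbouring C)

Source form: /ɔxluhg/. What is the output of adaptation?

Substitution: /x/ → /ɹ/, giving /ɔɹluhg/.
Under (C)(C)V, the unsyllabifiable consonants are /h/, /g/ (no codas are permitted; onsets may contain at most 2 consonants).
Deleting the stranded consonants removes /h/, /g/.

ɔɹlu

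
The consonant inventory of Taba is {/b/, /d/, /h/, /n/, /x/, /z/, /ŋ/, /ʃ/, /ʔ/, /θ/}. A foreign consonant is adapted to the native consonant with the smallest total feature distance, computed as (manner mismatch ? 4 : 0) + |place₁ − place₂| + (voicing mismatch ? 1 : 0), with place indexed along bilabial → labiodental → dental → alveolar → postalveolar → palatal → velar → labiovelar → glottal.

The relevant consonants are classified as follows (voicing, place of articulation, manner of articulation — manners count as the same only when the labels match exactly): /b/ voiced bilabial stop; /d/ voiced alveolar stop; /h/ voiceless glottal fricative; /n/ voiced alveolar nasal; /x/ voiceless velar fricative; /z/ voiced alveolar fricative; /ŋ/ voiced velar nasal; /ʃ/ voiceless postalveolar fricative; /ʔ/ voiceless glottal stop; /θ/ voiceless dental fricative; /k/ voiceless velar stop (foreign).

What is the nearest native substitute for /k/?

ʔ

/ʔ/ is closest: same manner (stop), place distance 2 (velar→glottal), same voicing; total 2. Next closest is /d/ at distance 4.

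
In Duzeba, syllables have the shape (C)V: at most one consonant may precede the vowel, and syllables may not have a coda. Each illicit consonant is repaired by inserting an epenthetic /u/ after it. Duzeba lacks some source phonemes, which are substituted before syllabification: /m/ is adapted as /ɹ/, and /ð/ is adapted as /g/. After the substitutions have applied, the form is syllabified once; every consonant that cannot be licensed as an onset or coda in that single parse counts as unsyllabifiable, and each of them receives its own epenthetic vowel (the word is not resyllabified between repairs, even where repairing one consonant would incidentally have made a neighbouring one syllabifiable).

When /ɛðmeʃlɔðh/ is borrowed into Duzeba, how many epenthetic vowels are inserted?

After substitution the input is /ɛgɹeʃlɔgh/.
The unsyllabifiable consonants are /g/, /ʃ/, /g/, /h/; each receives one epenthetic vowel.

4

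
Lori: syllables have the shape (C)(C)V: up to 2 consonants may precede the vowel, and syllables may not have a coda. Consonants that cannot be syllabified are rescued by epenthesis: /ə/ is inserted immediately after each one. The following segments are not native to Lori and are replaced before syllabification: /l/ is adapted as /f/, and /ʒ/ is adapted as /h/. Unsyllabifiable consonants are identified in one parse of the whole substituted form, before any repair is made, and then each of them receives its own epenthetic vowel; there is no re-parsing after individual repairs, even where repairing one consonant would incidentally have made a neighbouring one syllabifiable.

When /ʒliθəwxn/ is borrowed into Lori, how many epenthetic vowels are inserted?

3

After substitution the input is /hfiθəwxn/.
The unsyllabifiable consonants are /w/, /x/, /n/; each receives one epenthetic vowel.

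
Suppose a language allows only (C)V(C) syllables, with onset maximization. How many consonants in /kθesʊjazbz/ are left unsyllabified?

3

Syllabifying with onset maximization leaves /k/, /b/, /z/ stranded (at most one coda consonant is licensed; onsets are limited to one consonant).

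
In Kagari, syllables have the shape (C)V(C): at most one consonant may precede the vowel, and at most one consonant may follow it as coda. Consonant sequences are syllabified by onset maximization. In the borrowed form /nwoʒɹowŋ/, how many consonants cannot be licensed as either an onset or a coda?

2

The consonants /n/, /ŋ/ cannot be parsed into a legal (C)V(C) syllable (at most one coda consonant is licensed; onsets are limited to one consonant).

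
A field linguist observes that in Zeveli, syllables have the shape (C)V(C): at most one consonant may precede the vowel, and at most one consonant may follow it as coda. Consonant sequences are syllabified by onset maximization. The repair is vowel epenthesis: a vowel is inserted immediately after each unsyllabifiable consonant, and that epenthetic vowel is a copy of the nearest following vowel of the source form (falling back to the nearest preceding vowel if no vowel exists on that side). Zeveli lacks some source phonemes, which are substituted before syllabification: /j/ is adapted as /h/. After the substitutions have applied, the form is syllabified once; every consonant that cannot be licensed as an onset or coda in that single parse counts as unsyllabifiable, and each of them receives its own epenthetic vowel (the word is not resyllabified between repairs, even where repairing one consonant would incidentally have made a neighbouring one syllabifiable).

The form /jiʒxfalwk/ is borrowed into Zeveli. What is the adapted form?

Substitution: /j/ → /h/, giving /hiʒxfalwk/.
The consonants /x/, /w/, /k/ cannot be parsed into a legal (C)V(C) syllable (at most one coda consonant is licensed; onsets are limited to one consonant).
Epenthesis after each stranded consonant: /x/ → /xa/, /w/ → /wa/, /k/ → /ka/.

hiʒxafalwaka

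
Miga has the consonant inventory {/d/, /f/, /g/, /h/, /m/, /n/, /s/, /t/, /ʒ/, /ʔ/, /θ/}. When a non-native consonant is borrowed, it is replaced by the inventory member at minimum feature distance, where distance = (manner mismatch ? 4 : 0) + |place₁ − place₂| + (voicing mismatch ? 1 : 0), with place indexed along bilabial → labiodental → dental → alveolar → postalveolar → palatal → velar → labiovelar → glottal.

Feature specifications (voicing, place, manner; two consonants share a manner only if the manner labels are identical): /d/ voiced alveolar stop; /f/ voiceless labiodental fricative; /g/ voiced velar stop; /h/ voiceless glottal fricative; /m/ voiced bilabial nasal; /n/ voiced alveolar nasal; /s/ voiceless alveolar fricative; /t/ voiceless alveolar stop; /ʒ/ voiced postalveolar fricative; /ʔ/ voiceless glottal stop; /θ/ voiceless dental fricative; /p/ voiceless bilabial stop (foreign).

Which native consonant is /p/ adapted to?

/t/ is closest: same manner (stop), place distance 3 (bilabial→alveolar), same voicing; total 3. Next closest is /d/ at distance 4.

t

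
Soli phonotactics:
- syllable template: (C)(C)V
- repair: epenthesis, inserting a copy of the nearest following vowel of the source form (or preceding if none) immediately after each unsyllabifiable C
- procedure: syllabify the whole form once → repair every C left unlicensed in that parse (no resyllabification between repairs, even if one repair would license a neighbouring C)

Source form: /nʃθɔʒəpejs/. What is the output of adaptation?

Syllabifying with onset maximization leaves /n/, /j/, /s/ stranded (no codas are permitted; onsets may contain at most 2 consonants).
Each unlicensed consonant becomes the onset of a new syllable: /n/ → /nɔ/, /j/ → /je/, /s/ → /se/.

nɔʃθɔʒəpejese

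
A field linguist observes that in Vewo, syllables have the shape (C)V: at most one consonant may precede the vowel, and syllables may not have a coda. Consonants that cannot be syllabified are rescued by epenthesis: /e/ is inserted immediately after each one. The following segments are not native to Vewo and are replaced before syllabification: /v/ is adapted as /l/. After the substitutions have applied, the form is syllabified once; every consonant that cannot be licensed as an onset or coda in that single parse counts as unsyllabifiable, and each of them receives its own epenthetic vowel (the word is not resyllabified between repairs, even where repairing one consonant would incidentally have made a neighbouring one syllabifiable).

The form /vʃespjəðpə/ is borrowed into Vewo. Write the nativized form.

Substitution: /v/ → /l/, giving /lʃespjəðpə/.
Under (C)V, the unsyllabifiable consonants are /l/, /s/, /p/, /ð/ (no codas are permitted; onsets are limited to one consonant).
Each unlicensed consonant becomes the onset of a new syllable: /l/ → /le/, /s/ → /se/, /p/ → /pe/, /ð/ → /ðe/.

leʃesepejəðepə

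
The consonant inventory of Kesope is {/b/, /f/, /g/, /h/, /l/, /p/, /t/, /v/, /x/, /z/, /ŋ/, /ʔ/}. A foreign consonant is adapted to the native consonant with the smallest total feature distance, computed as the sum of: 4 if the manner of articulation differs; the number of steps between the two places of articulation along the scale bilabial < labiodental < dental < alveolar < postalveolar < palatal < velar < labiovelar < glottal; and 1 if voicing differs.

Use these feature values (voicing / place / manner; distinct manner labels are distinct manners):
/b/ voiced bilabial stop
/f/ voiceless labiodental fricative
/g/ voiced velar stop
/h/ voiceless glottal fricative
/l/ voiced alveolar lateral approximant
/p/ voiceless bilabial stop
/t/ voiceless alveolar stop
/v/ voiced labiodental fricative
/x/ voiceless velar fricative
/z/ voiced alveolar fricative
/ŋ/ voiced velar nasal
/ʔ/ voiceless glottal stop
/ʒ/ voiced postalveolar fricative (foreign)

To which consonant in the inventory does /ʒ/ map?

/z/ is closest: same manner (fricative), place distance 1 (postalveolar→alveolar), same voicing; total 1. Next closest is /v/ at distance 3.

z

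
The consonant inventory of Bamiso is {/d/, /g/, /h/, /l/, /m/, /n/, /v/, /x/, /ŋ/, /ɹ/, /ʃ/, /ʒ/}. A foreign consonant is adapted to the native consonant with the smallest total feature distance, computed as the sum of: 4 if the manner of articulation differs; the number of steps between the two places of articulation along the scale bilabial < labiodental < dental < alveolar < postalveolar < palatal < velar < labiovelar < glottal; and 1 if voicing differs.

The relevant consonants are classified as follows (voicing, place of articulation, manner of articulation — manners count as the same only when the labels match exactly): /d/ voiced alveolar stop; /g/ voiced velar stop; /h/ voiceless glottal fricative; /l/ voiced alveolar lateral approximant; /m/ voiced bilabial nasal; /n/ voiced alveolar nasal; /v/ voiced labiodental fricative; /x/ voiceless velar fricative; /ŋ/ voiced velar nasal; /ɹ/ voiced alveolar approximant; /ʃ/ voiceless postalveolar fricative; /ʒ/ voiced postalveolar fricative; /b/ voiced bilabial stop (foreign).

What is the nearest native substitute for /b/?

/d/ is closest: same manner (stop), place distance 3 (bilabial→alveolar), same voicing; total 3. Next closest is /m/ at distance 4.

d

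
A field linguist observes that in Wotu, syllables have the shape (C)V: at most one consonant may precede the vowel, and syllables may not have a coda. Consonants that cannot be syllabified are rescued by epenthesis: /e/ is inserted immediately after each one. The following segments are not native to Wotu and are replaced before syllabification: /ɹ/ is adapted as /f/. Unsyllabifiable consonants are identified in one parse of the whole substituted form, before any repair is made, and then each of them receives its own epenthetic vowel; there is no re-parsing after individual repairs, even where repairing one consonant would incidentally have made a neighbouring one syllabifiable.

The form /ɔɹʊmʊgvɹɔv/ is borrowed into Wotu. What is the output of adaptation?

Substitution: /ɹ/ → /f/, giving /ɔfʊmʊgvfɔv/.
Under (C)V, the unsyllabifiable consonants are /g/, /v/, /v/ (no codas are permitted; onsets are limited to one consonant).
Epenthesis after each stranded consonant: /g/ → /ge/, /v/ → /ve/, /v/ → /ve/.

ɔfʊmʊgevefɔve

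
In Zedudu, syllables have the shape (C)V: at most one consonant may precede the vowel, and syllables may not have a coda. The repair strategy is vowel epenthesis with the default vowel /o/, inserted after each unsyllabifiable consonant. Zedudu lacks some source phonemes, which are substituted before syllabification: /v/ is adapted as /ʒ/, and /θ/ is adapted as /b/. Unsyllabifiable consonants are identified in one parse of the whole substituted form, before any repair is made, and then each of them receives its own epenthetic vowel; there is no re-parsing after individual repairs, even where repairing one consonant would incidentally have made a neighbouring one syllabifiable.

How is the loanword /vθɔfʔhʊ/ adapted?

ʒobɔfoʔohʊ

Substitution: /v/ → /ʒ/, /θ/ → /b/, giving /ʒbɔfʔhʊ/.
Under (C)V, the unsyllabifiable consonants are /ʒ/, /f/, /ʔ/ (no codas are permitted; onsets are limited to one consonant).
Epenthesis after each stranded consonant: /ʒ/ → /ʒo/, /f/ → /fo/, /ʔ/ → /ʔo/.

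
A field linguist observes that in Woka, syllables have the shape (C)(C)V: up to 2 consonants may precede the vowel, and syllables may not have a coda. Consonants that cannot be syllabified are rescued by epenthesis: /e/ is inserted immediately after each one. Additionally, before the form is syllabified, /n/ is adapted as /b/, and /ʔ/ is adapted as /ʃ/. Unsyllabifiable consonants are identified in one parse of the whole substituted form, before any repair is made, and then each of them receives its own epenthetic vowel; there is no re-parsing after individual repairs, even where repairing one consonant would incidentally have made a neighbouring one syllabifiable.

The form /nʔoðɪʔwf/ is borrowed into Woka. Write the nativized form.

bʃoðɪʃewefe

Substitution: /n/ → /b/, /ʔ/ → /ʃ/, giving /bʃoðɪʃwf/.
Syllabifying with onset maximization leaves /ʃ/, /w/, /f/ stranded (no codas are permitted; onsets may contain at most 2 consonants).
Epenthesis after each stranded consonant: /ʃ/ → /ʃe/, /w/ → /we/, /f/ → /fe/.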